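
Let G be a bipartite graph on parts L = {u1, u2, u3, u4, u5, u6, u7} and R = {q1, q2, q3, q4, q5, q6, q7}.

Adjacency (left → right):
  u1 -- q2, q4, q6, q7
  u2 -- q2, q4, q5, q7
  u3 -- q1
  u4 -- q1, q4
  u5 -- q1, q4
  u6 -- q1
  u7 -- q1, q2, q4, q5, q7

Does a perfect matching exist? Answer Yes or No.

The set {u3, u4, u5, u6} has only 2 neighbours ({q1, q4}), so by Hall's theorem at most 5 of the 7 left vertices can be matched.
Hence no matching covers every left vertex.

No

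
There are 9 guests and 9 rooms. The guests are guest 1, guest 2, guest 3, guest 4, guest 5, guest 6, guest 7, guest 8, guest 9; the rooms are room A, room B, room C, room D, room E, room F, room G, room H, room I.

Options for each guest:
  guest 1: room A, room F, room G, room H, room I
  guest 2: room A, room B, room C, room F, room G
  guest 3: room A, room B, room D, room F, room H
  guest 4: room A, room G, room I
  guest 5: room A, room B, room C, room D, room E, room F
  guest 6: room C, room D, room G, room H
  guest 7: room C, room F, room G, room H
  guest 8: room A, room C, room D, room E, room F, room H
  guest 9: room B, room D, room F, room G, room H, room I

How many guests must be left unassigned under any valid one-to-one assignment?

A valid assignment of size 9: guest 1–room A, guest 2–room F, guest 3–room B, guest 4–room G, guest 5–room E, guest 6–room D, guest 7–room H, guest 8–room C, guest 9–room I.
This saturates every guest, so 9 is the maximum.
That matches 9 of the 9, leaving 0 unmatched; no matching can do better.

0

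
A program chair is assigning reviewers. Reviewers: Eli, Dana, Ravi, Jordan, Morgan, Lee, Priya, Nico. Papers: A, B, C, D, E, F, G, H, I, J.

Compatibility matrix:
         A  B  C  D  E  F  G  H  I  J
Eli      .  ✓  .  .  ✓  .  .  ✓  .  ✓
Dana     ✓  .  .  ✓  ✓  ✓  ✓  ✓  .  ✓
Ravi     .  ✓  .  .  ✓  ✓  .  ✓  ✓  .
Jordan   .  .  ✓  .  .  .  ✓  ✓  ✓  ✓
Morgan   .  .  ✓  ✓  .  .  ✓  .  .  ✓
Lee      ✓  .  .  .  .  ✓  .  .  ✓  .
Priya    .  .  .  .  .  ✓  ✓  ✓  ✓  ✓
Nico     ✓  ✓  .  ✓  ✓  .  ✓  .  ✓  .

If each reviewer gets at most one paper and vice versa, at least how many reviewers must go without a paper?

0

One maximum matching: Eli→B, Dana→A, Ravi→E, Jordan→J, Morgan→C, Lee→I, Priya→H, Nico→G.
This saturates every reviewer, so 8 is the maximum.
That matches 8 of the 8, leaving 0 unmatched; no matching can do better.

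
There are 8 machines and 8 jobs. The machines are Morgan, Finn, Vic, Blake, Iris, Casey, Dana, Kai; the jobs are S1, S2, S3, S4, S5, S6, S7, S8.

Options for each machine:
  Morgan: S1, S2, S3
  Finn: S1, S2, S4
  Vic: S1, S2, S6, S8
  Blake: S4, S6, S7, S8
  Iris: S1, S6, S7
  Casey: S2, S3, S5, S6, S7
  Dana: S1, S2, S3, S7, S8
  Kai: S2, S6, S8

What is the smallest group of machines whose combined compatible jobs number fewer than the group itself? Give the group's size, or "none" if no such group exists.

A matching saturating every machine exists, for instance Morgan→S3, Finn→S1, Vic→S8, Blake→S4, Iris→S6, Casey→S5, Dana→S7, Kai→S2.
By Hall's marriage theorem, this means |N(S)| ≥ |S| for every subset S, so no violating subset exists.

none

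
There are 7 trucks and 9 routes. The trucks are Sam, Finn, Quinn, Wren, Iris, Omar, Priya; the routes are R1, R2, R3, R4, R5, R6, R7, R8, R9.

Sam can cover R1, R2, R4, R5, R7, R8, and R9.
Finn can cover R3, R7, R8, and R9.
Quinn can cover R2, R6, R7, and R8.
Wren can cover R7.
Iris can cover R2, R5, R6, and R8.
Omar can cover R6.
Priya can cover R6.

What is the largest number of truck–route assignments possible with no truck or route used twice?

For example, pair Sam–R2, Finn–R9, Quinn–R8, Wren–R7, Iris–R5, Omar–R6.
The set {Omar, Priya} has only 1 neighbour ({R6}), so by Hall's theorem at most 6 of the 7 trucks can be matched.

6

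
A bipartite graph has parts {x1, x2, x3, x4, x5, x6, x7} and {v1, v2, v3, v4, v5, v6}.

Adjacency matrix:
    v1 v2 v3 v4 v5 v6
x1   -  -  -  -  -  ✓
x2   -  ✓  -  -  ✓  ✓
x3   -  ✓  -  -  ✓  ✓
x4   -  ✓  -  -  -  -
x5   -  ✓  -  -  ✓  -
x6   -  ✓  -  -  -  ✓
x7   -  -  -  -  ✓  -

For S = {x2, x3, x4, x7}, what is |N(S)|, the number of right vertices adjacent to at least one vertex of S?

3

The union of neighbours of {x2, x3, x4, x7} is {v2, v5, v6}, which has 3 elements.
Since |N(S)| = 3 < |S| = 4, Hall's condition fails for this subset.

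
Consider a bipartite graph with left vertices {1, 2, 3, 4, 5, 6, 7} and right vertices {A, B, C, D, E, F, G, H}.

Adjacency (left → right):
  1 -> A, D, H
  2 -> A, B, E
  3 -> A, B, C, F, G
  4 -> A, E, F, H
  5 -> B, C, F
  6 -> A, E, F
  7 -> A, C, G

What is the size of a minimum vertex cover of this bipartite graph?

7

The 7 edges 1–D, 2–B, 3–G, 4–H, 5–F, 6–E, 7–C form a matching, so any vertex cover needs at least 7 vertices (one per matched edge).
Conversely {1, 2, 3, 4, 5, 6, 7} meets every edge and has exactly 7 vertices, so 7 is optimal.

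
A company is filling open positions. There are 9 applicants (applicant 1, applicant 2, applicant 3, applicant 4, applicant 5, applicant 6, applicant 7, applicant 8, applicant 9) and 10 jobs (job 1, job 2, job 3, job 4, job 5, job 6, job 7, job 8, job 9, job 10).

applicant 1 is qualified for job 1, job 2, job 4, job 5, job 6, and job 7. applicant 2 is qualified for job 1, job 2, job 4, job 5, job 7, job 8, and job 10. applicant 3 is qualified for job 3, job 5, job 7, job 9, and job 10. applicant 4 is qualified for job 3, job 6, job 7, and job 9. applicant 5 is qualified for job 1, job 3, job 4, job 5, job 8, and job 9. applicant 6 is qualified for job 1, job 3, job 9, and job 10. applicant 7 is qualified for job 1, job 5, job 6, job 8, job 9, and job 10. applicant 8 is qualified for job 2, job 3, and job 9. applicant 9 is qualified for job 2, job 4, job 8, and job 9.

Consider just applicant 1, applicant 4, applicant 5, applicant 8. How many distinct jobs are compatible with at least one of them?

The union of neighbours of {applicant 1, applicant 4, applicant 5, applicant 8} is {job 1, job 2, job 3, job 4, job 5, job 6, job 7, job 8, job 9}, which has 9 elements.
Since |N(S)| = 9 ≥ |S| = 4, Hall's condition holds for this subset.

9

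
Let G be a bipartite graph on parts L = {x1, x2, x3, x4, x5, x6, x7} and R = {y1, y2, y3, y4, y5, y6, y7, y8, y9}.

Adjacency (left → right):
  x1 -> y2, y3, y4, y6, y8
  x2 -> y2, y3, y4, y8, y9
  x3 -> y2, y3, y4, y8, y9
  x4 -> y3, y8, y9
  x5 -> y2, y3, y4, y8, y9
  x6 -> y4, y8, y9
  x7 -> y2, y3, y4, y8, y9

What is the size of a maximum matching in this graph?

A valid assignment of size 6: x1-y6, x2-y4, x3-y2, x4-y3, x5-y9, x6-y8.
The set {x2, x3, x4, x5, x6, x7} has only 5 neighbours ({y2, y3, y4, y8, y9}), so by Hall's theorem at most 6 of the 7 left vertices can be matched.

6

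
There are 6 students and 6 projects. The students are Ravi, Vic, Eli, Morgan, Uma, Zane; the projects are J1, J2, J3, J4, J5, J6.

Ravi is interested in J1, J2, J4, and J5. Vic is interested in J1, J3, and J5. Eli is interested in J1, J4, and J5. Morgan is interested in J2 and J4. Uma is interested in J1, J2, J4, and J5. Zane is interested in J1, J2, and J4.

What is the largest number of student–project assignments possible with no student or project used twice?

A valid assignment of size 5: Ravi–J4, Vic–J3, Eli–J1, Morgan–J2, Uma–J5.
The set {Ravi, Eli, Morgan, Uma, Zane} has only 4 neighbours ({J1, J2, J4, J5}), so by Hall's theorem at most 5 of the 6 students can be matched.

5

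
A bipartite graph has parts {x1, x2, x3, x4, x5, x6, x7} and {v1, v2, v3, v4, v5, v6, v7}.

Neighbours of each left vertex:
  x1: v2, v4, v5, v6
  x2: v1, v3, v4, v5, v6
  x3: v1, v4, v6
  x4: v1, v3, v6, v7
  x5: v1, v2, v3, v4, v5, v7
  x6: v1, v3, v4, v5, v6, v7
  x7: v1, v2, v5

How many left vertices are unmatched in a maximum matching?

0

A valid assignment of size 7: x1–v4, x2–v5, x3–v1, x4–v7, x5–v3, x6–v6, x7–v2.
This saturates every left vertex, so 7 is the maximum.
That matches 7 of the 7, leaving 0 unmatched; no matching can do better.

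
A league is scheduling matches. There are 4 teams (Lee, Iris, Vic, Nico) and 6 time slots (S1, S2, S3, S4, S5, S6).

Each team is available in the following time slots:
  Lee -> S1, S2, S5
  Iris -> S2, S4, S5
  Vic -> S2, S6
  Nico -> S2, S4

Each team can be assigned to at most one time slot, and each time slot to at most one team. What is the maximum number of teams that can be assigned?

4

For example, pair Lee-S1, Iris-S4, Vic-S6, Nico-S2.
This saturates every team, so 4 is the maximum.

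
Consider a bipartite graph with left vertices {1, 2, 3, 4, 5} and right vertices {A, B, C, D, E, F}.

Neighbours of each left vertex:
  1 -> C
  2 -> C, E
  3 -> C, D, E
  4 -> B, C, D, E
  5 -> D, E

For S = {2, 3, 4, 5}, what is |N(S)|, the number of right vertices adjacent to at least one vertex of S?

4

The union of neighbours of {2, 3, 4, 5} is {B, C, D, E}, which has 4 elements.
Since |N(S)| = 4 ≥ |S| = 4, Hall's condition holds for this subset.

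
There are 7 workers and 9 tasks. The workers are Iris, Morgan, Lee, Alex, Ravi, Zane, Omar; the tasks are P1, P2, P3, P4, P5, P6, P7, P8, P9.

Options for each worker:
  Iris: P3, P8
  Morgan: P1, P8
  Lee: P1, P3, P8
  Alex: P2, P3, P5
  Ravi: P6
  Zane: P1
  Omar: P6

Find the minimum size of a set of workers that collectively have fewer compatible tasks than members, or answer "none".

Take S = {Ravi, Omar}. Its neighbourhood is {P6}, so |N(S)| = 1 < |S| = 2.
No single vertex violates Hall's condition since each has at least one neighbour, so 2 is the minimum.

2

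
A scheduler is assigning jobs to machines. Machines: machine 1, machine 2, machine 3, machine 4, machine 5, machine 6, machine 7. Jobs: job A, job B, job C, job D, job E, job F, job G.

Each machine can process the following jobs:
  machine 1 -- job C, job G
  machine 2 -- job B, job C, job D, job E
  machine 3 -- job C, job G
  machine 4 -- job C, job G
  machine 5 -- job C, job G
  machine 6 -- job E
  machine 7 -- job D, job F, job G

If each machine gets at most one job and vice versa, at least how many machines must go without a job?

2

One maximum matching: machine 1→job C, machine 2→job D, machine 3→job G, machine 6→job E, machine 7→job F.
The set {machine 1, machine 3, machine 4, machine 5} has only 2 neighbours ({job C, job G}), so by Hall's theorem at most 5 of the 7 machines can be matched.
That matches 5 of the 7, leaving 2 unmatched; no matching can do better.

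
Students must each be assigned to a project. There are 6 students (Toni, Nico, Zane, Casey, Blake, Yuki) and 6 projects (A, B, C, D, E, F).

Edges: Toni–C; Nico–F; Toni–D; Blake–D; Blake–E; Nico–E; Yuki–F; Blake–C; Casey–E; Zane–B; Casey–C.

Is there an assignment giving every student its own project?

No

The set {Toni, Nico, Casey, Blake, Yuki} has only 4 neighbours ({C, D, E, F}), so by Hall's theorem at most 5 of the 6 students can be matched.
Hence no matching covers every student.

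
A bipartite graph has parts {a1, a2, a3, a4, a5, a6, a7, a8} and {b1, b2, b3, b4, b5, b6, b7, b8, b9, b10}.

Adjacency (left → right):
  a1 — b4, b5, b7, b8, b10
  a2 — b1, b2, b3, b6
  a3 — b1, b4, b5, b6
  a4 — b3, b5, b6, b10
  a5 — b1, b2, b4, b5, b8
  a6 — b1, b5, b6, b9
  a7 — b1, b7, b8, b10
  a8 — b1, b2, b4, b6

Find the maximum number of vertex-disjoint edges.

A valid assignment of size 8: a1-b7, a2-b3, a3-b5, a4-b10, a5-b1, a6-b9, a7-b8, a8-b6.
This saturates every left vertex, so 8 is the maximum.

8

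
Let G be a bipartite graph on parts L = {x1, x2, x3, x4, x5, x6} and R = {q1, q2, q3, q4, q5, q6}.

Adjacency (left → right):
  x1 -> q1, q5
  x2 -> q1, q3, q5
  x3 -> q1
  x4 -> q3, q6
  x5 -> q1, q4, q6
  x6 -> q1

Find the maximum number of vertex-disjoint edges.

For example, pair x1-q5, x2-q3, x3-q1, x4-q6, x5-q4.
The set {x3, x6} has only 1 neighbour ({q1}), so by Hall's theorem at most 5 of the 6 left vertices can be matched.

5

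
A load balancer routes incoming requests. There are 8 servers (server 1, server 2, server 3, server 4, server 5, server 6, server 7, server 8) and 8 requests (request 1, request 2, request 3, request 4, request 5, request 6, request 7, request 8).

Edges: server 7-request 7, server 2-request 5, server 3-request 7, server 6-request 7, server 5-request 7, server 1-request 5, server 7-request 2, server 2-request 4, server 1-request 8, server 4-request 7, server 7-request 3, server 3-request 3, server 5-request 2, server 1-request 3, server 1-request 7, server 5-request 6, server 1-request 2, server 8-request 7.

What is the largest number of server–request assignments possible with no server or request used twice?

One maximum matching: server 1→request 5, server 2→request 4, server 3→request 3, server 4→request 7, server 5→request 6, server 7→request 2.
The set {server 4, server 6, server 8} has only 1 neighbour ({request 7}), so by Hall's theorem at most 6 of the 8 servers can be matched.

6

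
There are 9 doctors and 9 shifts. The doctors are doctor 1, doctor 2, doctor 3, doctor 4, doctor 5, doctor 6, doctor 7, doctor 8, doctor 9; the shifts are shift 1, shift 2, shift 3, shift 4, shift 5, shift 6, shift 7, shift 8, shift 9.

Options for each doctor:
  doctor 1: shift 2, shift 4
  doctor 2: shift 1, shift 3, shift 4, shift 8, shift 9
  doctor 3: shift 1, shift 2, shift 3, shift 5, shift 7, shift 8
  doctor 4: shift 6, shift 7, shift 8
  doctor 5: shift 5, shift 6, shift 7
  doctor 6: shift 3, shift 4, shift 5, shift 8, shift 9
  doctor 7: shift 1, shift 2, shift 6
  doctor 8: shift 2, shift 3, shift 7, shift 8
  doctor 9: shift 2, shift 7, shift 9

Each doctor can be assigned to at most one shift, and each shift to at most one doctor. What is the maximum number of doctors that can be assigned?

One maximum matching: doctor 1–shift 4, doctor 2–shift 8, doctor 3–shift 1, doctor 4–shift 6, doctor 5–shift 5, doctor 6–shift 9, doctor 7–shift 2, doctor 8–shift 3, doctor 9–shift 7.
All 9 doctors are matched, so no larger matching exists.

9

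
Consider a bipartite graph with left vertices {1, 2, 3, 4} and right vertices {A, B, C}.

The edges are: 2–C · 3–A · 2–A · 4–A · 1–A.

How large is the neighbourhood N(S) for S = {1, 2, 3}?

2

The union of neighbours of {1, 2, 3} is {A, C}, which has 2 elements.
Since |N(S)| = 2 < |S| = 3, Hall's condition fails for this subset.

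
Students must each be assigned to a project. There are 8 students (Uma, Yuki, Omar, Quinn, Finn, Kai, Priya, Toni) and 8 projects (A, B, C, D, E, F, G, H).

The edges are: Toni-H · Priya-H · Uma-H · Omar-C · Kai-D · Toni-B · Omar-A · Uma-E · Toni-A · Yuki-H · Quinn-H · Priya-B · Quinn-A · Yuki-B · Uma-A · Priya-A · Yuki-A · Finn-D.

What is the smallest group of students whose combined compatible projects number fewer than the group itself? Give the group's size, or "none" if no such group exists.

Take S = {Finn, Kai}. Its neighbourhood is {D}, so |N(S)| = 1 < |S| = 2.
No single vertex violates Hall's condition since each has at least one neighbour, so 2 is the minimum.

2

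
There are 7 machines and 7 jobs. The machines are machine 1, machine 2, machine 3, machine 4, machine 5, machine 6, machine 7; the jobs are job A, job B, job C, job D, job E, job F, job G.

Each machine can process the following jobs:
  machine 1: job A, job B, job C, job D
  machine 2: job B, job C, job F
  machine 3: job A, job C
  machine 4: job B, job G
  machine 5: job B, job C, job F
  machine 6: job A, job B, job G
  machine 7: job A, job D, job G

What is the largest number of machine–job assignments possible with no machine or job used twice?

A valid assignment of size 6: machine 1→job D, machine 2→job B, machine 3→job C, machine 4→job G, machine 5→job F, machine 6→job A.
The set {machine 1, machine 2, machine 3, machine 4, machine 5, machine 6, machine 7} has only 6 neighbours ({job A, job B, job C, job D, job F, job G}), so by Hall's theorem at most 6 of the 7 machines can be matched.

6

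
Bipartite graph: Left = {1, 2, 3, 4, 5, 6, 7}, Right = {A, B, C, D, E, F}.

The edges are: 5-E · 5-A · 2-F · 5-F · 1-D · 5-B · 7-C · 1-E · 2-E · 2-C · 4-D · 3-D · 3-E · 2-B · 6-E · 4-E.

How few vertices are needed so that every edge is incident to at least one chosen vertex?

A maximum matching has 5 edges (e.g. 1–D, 2–B, 3–E, 5–F, 7–C).
By König's theorem the minimum vertex cover has the same size. One such cover is {2, 5, 7, D, E}.

5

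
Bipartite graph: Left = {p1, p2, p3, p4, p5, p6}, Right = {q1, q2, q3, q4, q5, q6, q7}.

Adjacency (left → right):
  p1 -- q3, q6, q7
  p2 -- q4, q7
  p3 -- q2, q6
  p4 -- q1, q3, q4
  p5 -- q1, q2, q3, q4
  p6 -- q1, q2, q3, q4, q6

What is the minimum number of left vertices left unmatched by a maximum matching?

For example, pair p1→q3, p2→q7, p3→q2, p4→q1, p5→q4, p6→q6.
All 6 left vertices are matched, so no larger matching exists.
That matches 6 of the 6, leaving 0 unmatched; no matching can do better.

0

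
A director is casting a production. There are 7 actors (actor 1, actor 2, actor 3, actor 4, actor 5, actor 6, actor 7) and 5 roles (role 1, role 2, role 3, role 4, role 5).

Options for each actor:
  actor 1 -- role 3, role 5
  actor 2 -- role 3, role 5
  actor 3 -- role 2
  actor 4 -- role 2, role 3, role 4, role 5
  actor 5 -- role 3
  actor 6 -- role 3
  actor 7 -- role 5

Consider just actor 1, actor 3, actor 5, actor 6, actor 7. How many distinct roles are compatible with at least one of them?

The union of neighbours of {actor 1, actor 3, actor 5, actor 6, actor 7} is {role 2, role 3, role 5}, which has 3 elements.
Since |N(S)| = 3 < |S| = 5, Hall's condition fails for this subset.

3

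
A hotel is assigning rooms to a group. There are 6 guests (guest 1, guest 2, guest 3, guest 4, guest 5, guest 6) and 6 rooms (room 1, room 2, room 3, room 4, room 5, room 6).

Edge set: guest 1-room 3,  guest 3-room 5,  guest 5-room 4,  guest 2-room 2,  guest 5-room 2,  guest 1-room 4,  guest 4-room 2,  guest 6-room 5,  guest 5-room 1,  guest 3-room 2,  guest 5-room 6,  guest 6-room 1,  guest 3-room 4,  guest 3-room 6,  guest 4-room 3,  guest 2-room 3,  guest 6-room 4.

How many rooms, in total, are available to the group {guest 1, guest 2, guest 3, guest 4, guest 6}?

The union of neighbours of {guest 1, guest 2, guest 3, guest 4, guest 6} is {room 1, room 2, room 3, room 4, room 5, room 6}, which has 6 elements.
Since |N(S)| = 6 ≥ |S| = 5, Hall's condition holds for this subset.

6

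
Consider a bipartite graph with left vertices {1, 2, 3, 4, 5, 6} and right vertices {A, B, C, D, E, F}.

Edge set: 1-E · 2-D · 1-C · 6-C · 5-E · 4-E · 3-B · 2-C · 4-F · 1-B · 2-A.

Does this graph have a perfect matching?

No

The set {1, 3, 5, 6} has only 3 neighbours ({B, C, E}), so by Hall's theorem at most 5 of the 6 left vertices can be matched.
Hence no matching covers every left vertex.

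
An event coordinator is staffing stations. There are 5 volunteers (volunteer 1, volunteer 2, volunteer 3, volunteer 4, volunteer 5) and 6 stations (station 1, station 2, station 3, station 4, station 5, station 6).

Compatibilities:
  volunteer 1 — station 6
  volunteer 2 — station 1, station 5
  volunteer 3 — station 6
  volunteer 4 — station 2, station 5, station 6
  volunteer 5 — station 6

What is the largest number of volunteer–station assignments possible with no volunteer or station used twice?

3

For example, pair volunteer 1→station 6, volunteer 2→station 1, volunteer 4→station 2.
The set {volunteer 1, volunteer 3, volunteer 5} has only 1 neighbour ({station 6}), so by Hall's theorem at most 3 of the 5 volunteers can be matched.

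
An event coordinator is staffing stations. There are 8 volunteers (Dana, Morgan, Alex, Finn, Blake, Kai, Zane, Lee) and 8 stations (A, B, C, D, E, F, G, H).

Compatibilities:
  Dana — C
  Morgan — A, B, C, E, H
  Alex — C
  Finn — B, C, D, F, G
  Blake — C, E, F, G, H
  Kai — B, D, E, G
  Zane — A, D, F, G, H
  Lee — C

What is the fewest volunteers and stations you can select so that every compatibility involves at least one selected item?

6

{Morgan, Finn, Blake, Kai, Zane, C} is a vertex cover of size 6: every edge has an endpoint in this set.
No smaller cover exists because Dana–C, Morgan–A, Finn–B, Blake–H, Kai–E, Zane–G is a matching of size 6, and a cover must include an endpoint of each of these disjoint edges (König's theorem).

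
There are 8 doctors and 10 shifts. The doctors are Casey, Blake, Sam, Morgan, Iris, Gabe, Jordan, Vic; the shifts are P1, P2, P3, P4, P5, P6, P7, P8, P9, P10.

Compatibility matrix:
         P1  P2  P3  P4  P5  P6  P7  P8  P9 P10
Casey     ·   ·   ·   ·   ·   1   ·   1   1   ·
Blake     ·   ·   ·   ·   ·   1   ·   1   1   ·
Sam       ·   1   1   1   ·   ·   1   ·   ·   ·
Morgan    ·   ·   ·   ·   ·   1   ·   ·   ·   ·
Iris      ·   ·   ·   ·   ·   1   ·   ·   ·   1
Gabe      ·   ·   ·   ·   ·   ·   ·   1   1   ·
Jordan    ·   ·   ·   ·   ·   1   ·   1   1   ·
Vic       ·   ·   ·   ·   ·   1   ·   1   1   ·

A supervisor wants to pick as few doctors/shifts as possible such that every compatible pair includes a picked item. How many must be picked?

5

A maximum matching has 5 edges (e.g. Casey–P8, Blake–P9, Sam–P7, Morgan–P6, Iris–P10).
By König's theorem the minimum vertex cover has the same size. One such cover is {Sam, Iris, P6, P8, P9}.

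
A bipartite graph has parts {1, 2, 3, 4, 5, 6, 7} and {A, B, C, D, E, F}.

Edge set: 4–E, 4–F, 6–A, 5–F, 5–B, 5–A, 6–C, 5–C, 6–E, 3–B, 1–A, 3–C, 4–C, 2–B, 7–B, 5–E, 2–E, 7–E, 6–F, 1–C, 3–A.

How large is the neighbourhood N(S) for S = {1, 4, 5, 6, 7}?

The union of neighbours of {1, 4, 5, 6, 7} is {A, B, C, E, F}, which has 5 elements.
Since |N(S)| = 5 ≥ |S| = 5, Hall's condition holds for this subset.

5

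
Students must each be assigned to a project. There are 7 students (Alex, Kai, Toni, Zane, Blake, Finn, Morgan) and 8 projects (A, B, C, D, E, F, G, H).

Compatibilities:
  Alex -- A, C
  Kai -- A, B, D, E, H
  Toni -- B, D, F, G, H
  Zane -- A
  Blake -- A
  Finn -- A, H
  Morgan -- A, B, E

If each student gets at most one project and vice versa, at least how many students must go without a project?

1

For example, pair Alex→C, Kai→E, Toni→G, Zane→A, Finn→H, Morgan→B.
The set {Zane, Blake} has only 1 neighbour ({A}), so by Hall's theorem at most 6 of the 7 students can be matched.
That matches 6 of the 7, leaving 1 unmatched; no matching can do better.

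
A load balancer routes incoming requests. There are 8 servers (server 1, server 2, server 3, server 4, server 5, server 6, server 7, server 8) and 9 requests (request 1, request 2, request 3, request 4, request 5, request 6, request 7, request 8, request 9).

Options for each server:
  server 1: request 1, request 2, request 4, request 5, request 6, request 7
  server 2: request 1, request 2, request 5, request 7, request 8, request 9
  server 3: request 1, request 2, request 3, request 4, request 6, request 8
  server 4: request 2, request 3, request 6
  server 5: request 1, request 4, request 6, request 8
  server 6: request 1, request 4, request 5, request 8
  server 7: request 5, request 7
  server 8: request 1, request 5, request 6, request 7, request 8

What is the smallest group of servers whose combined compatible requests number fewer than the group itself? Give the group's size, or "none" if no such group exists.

A matching saturating every server exists, for instance server 1→request 2, server 2→request 9, server 3→request 8, server 4→request 3, server 5→request 6, server 6→request 4, server 7→request 5, server 8→request 7.
By Hall's marriage theorem, this means |N(S)| ≥ |S| for every subset S, so no violating subset exists.

none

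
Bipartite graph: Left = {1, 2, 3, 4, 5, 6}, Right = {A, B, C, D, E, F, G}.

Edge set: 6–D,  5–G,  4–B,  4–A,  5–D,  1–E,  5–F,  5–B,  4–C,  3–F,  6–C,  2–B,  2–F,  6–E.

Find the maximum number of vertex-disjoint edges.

6

A valid assignment of size 6: 1-E, 2-B, 3-F, 4-A, 5-D, 6-C.
All 6 left vertices are matched, so no larger matching exists.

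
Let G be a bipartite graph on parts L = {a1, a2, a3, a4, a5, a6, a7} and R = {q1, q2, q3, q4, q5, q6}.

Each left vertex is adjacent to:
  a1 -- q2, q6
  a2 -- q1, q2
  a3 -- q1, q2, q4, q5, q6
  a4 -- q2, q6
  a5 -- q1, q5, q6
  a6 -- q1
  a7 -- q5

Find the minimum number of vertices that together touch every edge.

The 5 edges a1–q6, a2–q1, a3–q4, a4–q2, a5–q5 form a matching, so any vertex cover needs at least 5 vertices (one per matched edge).
Conversely {a3, q1, q2, q5, q6} meets every edge and has exactly 5 vertices, so 5 is optimal.

5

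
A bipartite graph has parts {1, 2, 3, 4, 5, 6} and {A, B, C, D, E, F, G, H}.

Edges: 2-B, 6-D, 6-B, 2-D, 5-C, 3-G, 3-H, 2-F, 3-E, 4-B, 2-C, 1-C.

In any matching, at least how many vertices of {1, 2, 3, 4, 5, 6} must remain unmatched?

A valid assignment of size 5: 1→C, 2→F, 3→E, 4→B, 6→D.
The set {1, 5} has only 1 neighbour ({C}), so by Hall's theorem at most 5 of the 6 left vertices can be matched.
That matches 5 of the 6, leaving 1 unmatched; no matching can do better.

1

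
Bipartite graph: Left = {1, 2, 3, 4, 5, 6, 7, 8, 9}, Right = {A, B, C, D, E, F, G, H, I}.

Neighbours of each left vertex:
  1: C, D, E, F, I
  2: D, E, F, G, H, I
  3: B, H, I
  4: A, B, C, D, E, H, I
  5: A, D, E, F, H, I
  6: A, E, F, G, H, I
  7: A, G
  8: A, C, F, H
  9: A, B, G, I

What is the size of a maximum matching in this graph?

A valid assignment of size 9: 1–E, 2–F, 3–B, 4–D, 5–H, 6–G, 7–A, 8–C, 9–I.
This saturates every left vertex, so 9 is the maximum.

9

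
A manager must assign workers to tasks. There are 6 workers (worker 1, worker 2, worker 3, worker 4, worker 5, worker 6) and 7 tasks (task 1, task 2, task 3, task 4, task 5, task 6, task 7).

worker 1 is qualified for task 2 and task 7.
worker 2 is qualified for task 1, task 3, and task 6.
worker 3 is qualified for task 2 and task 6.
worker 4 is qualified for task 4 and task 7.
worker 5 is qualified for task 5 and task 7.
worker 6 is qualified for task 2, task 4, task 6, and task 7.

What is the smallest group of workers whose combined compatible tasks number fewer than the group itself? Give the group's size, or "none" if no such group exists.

none

A matching saturating every worker exists, for instance worker 1→task 7, worker 2→task 1, worker 3→task 6, worker 4→task 4, worker 5→task 5, worker 6→task 2.
By Hall's marriage theorem, this means |N(S)| ≥ |S| for every subset S, so no violating subset exists.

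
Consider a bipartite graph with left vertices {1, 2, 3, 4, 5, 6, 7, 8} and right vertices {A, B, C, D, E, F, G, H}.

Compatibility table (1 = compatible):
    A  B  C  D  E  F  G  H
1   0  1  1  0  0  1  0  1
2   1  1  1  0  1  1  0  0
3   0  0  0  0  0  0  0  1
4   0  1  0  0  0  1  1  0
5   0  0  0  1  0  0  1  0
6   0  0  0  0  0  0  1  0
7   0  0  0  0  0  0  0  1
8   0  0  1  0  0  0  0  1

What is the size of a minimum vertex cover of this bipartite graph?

7

A maximum matching has 7 edges (e.g. 1–F, 2–A, 3–H, 4–B, 5–D, 6–G, 8–C).
By König's theorem the minimum vertex cover has the same size. One such cover is {1, 2, 4, 5, 6, 8, H}.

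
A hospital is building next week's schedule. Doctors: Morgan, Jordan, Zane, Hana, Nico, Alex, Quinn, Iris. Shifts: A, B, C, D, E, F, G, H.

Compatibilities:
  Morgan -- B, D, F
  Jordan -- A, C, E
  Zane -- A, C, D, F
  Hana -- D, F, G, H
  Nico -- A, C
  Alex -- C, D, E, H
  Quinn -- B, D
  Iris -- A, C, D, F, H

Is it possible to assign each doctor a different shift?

Yes

A valid assignment of size 8: Morgan→B, Jordan→E, Zane→F, Hana→G, Nico→C, Alex→H, Quinn→D, Iris→A.
Every doctor is matched, so this is a perfect matching.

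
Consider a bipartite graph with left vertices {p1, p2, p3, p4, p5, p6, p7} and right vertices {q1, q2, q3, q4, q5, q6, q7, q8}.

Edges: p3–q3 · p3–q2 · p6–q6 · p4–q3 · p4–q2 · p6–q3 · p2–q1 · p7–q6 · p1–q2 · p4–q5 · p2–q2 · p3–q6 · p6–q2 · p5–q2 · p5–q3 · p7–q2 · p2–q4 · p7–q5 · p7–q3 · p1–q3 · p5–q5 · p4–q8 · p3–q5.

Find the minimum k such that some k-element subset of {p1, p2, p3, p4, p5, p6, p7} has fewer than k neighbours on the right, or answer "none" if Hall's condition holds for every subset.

Take S = {p1, p3, p5, p6, p7}. Its neighbourhood is {q2, q3, q5, q6}, so |N(S)| = 4 < |S| = 5.
Every subset of size less than 5 has at least as many neighbours as members, so 5 is the minimum.

5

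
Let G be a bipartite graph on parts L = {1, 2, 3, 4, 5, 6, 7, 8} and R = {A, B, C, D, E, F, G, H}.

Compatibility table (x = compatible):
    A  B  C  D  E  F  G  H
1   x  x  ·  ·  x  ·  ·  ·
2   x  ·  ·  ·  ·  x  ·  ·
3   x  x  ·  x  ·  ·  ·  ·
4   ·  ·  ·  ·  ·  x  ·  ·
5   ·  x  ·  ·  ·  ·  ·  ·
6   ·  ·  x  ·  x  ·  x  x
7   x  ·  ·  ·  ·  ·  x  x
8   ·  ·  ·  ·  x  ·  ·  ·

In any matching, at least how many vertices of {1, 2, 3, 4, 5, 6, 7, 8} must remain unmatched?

A valid assignment of size 7: 1-E, 2-A, 3-D, 4-F, 5-B, 6-C, 7-G.
The set {1, 2, 4, 5, 8} has only 4 neighbours ({A, B, E, F}), so by Hall's theorem at most 7 of the 8 left vertices can be matched.
That matches 7 of the 8, leaving 1 unmatched; no matching can do better.

1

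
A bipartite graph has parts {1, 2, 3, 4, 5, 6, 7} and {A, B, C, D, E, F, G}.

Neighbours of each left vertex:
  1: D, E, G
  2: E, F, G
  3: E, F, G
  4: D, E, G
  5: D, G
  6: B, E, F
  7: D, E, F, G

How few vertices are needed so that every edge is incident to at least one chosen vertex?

A maximum matching has 5 edges (e.g. 1–D, 2–F, 3–G, 4–E, 6–B).
By König's theorem the minimum vertex cover has the same size. One such cover is {6, D, E, F, G}.

5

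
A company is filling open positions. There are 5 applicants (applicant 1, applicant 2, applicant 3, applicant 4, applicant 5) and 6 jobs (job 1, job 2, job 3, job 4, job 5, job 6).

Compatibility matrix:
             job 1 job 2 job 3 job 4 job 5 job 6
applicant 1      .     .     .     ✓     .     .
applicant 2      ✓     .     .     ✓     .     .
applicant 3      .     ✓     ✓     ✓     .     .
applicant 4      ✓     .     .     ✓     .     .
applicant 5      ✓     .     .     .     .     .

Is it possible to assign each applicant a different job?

The set {applicant 1, applicant 2, applicant 4, applicant 5} has only 2 neighbours ({job 1, job 4}), so by Hall's theorem at most 3 of the 5 applicants can be matched.
Hence no matching covers every applicant.

No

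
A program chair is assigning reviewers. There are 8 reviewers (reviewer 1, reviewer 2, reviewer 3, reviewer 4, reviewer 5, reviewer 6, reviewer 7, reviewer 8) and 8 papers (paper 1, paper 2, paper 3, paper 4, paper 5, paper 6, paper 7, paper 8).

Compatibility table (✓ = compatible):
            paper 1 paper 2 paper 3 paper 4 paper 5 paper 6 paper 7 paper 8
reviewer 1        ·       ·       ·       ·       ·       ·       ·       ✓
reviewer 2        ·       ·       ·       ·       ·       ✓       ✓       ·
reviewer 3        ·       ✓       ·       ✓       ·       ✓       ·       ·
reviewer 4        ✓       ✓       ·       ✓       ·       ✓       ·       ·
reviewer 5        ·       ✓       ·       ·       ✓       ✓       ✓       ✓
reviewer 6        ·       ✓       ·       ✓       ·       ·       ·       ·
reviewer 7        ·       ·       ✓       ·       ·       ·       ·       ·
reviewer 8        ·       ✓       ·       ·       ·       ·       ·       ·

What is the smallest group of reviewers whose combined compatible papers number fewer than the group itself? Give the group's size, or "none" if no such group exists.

none

A matching saturating every reviewer exists, for instance reviewer 1→paper 8, reviewer 2→paper 7, reviewer 3→paper 6, reviewer 4→paper 1, reviewer 5→paper 5, reviewer 6→paper 4, reviewer 7→paper 3, reviewer 8→paper 2.
By Hall's marriage theorem, this means |N(S)| ≥ |S| for every subset S, so no violating subset exists.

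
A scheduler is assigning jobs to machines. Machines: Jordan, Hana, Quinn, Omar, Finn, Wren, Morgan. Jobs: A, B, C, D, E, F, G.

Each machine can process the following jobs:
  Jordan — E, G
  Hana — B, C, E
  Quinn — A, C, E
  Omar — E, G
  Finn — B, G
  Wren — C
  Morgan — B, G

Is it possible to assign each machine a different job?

No

The set {Jordan, Hana, Omar, Finn, Wren, Morgan} has only 4 neighbours ({B, C, E, G}), so by Hall's theorem at most 5 of the 7 machines can be matched.
Hence no matching covers every machine.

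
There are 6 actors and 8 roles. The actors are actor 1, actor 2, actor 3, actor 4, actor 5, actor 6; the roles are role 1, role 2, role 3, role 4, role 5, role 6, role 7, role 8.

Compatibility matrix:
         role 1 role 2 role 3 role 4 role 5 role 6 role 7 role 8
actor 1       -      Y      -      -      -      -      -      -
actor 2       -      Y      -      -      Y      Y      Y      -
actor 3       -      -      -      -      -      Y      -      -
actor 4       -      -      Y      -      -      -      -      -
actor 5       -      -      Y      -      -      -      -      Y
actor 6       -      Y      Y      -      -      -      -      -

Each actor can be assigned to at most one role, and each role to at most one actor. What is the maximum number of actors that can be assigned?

5

One maximum matching: actor 1-role 2, actor 2-role 7, actor 3-role 6, actor 4-role 3, actor 5-role 8.
The set {actor 1, actor 4, actor 6} has only 2 neighbours ({role 2, role 3}), so by Hall's theorem at most 5 of the 6 actors can be matched.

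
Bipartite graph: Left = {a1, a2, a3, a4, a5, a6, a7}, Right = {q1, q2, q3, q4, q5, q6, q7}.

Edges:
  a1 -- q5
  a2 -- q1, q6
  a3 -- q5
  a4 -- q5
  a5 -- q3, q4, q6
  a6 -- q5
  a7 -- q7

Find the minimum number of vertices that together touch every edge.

A maximum matching has 4 edges (e.g. a1–q5, a2–q1, a5–q6, a7–q7).
By König's theorem the minimum vertex cover has the same size. One such cover is {a2, a5, a7, q5}.

4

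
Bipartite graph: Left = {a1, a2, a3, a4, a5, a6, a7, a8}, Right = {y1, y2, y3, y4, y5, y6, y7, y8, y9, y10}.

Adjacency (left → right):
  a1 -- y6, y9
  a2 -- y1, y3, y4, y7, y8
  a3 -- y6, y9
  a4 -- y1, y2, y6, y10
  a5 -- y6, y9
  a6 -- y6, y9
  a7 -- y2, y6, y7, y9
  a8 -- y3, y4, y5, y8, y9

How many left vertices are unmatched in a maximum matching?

2

One maximum matching: a1-y9, a2-y7, a3-y6, a4-y1, a7-y2, a8-y3.
The set {a1, a3, a5, a6} has only 2 neighbours ({y6, y9}), so by Hall's theorem at most 6 of the 8 left vertices can be matched.
That matches 6 of the 8, leaving 2 unmatched; no matching can do better.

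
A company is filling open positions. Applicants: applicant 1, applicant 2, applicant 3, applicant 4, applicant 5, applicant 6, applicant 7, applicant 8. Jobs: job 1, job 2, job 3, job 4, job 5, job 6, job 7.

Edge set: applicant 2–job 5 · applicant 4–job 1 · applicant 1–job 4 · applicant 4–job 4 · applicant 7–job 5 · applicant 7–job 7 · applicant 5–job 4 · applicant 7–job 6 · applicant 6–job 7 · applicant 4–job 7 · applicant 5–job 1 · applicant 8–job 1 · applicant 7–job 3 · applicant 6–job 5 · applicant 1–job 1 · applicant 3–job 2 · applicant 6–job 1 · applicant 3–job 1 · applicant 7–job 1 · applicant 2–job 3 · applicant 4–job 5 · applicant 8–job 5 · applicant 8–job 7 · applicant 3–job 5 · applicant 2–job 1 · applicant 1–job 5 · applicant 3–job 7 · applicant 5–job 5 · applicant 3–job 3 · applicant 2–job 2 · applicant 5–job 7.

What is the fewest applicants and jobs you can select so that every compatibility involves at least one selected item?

{applicant 2, applicant 3, applicant 7, job 1, job 4, job 5, job 7} is a vertex cover of size 7: every edge has an endpoint in this set.
No smaller cover exists because applicant 1–job 5, applicant 2–job 2, applicant 3–job 3, applicant 4–job 7, applicant 5–job 4, applicant 6–job 1, applicant 7–job 6 is a matching of size 7, and a cover must include an endpoint of each of these disjoint edges (König's theorem).

7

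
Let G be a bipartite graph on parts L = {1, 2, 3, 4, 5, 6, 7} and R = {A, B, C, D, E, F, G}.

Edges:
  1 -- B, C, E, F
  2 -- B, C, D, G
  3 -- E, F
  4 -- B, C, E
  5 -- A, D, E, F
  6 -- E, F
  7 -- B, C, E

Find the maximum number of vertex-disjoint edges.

A valid assignment of size 6: 1–B, 2–G, 3–F, 4–C, 5–D, 6–E.
The set {1, 3, 4, 6, 7} has only 4 neighbours ({B, C, E, F}), so by Hall's theorem at most 6 of the 7 left vertices can be matched.

6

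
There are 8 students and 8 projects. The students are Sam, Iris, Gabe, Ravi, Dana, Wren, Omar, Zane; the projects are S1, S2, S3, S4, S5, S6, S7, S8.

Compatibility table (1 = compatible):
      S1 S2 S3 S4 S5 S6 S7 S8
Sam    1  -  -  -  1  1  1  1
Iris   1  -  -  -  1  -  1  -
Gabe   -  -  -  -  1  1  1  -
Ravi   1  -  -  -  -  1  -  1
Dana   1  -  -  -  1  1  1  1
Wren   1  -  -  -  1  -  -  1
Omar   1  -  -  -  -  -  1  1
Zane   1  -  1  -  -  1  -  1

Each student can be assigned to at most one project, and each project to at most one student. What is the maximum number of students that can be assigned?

6

A valid assignment of size 6: Sam–S1, Iris–S5, Gabe–S6, Ravi–S8, Dana–S7, Zane–S3.
The set {Sam, Iris, Gabe, Ravi, Dana, Wren, Omar} has only 5 neighbours ({S1, S5, S6, S7, S8}), so by Hall's theorem at most 6 of the 8 students can be matched.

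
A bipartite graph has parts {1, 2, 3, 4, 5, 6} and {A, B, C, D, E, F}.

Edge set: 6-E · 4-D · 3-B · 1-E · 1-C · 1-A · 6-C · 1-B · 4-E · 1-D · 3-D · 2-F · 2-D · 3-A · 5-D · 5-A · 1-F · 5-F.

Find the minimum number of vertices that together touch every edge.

6

A maximum matching has 6 edges (e.g. 1–C, 2–F, 3–B, 4–D, 5–A, 6–E).
By König's theorem the minimum vertex cover has the same size. One such cover is {1, 2, 3, 4, 5, 6}.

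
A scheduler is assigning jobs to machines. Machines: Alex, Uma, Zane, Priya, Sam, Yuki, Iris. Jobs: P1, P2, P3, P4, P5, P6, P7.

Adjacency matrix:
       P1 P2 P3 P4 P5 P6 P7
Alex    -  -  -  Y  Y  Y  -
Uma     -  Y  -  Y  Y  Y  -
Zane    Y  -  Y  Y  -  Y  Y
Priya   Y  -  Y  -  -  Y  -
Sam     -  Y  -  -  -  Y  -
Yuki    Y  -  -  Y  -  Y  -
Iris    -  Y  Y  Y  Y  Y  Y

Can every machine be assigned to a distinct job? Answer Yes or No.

Yes

One maximum matching: Alex-P5, Uma-P4, Zane-P7, Priya-P6, Sam-P2, Yuki-P1, Iris-P3.
Every machine is matched, so this is a perfect matching.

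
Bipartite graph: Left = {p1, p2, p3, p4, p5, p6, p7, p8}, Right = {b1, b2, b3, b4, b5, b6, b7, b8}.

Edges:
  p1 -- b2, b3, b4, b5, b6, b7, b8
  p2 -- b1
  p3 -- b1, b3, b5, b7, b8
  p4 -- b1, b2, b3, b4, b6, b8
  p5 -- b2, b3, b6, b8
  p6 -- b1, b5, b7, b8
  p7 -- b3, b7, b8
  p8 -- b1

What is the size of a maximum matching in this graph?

7

A valid assignment of size 7: p1–b6, p2–b1, p3–b7, p4–b4, p5–b8, p6–b5, p7–b3.
The set {p2, p8} has only 1 neighbour ({b1}), so by Hall's theorem at most 7 of the 8 left vertices can be matched.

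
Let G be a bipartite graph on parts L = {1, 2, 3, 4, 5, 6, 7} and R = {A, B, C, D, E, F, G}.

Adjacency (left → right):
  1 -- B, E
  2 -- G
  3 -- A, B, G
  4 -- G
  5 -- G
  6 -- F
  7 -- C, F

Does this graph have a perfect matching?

The set {2, 4, 5} has only 1 neighbour ({G}), so by Hall's theorem at most 5 of the 7 left vertices can be matched.
Hence no matching covers every left vertex.

No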